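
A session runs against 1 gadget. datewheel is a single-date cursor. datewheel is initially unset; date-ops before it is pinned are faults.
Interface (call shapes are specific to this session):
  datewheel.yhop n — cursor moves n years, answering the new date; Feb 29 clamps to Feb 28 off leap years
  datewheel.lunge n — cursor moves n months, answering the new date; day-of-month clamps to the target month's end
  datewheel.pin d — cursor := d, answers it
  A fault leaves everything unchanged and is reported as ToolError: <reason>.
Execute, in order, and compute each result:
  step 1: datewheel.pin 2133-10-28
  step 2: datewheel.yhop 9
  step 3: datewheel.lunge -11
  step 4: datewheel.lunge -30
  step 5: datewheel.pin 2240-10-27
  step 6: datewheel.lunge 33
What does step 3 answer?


Do: datewheel.pin[d=2133-10-28]
See: 2133-10-28
Do: datewheel.yhop[n=9]
See: 2142-10-28
Do: datewheel.lunge[n=-11]
See: 2141-11-28
Do: datewheel.lunge[n=-30]
See: 2139-05-28
Do: datewheel.pin[d=2240-10-27]
See: 2240-10-27
Do: datewheel.lunge[n=33]
See: 2243-07-27

Answer: 2141-11-28


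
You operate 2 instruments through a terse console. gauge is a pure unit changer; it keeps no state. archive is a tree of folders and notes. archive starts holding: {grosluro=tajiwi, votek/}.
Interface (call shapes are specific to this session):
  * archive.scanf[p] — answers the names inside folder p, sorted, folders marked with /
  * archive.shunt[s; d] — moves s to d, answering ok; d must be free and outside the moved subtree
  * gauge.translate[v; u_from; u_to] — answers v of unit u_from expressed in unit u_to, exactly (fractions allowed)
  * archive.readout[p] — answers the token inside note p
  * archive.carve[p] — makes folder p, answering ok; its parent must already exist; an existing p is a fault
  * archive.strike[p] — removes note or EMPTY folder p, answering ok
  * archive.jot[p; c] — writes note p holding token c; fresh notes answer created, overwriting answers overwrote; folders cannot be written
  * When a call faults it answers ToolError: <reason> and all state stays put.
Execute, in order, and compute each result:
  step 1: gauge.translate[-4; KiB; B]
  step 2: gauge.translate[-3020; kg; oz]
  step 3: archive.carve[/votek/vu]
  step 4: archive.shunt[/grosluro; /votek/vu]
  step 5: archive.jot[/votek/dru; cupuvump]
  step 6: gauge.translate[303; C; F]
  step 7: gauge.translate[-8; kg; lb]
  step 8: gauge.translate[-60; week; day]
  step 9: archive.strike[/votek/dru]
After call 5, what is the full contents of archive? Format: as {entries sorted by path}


Answer: {grosluro=tajiwi, votek/, votek/dru=cupuvump, votek/vu/}

Derivation:
! translate(v: -4, u_from: KiB, u_to: B) : -4096
! translate(v: -3020, u_from: kg, u_to: oz) : -4832000000000/45359237
! carve(p: /votek/vu) : ok
! shunt(s: /grosluro, d: /votek/vu) : ToolError: exists
! jot(p: /votek/dru, c: cupuvump) : created
! translate(v: 303, u_from: C, u_to: F) : 2887/5
! translate(v: -8, u_from: kg, u_to: lb) : -800000000/45359237
! translate(v: -60, u_from: week, u_to: day) : -420
! strike(p: /votek/dru) : ok


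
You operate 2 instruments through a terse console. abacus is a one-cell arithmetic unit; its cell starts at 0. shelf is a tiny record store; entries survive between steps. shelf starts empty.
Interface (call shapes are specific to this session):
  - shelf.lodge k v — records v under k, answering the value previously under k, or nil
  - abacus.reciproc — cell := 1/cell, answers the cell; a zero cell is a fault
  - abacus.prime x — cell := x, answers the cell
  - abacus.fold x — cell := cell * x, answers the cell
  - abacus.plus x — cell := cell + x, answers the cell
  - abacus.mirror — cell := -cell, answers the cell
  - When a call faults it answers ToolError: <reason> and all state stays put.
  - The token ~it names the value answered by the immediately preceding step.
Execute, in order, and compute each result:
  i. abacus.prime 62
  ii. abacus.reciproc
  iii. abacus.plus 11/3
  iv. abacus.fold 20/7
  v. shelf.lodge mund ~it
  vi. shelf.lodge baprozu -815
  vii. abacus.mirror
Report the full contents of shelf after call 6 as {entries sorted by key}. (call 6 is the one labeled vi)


Answer: {baprozu=-815, mund=6850/651}

Derivation:
// 1. abacus.prime(x='62') ~> 62
// 2. abacus.reciproc() ~> 1/62
// 3. abacus.plus(x='11/3') ~> 685/186
// 4. abacus.fold(x='20/7') ~> 6850/651
// 5. shelf.lodge(k='mund', v='~it') ~> nil
// 6. shelf.lodge(k='baprozu', v='-815') ~> nil
// 7. abacus.mirror() ~> -6850/651


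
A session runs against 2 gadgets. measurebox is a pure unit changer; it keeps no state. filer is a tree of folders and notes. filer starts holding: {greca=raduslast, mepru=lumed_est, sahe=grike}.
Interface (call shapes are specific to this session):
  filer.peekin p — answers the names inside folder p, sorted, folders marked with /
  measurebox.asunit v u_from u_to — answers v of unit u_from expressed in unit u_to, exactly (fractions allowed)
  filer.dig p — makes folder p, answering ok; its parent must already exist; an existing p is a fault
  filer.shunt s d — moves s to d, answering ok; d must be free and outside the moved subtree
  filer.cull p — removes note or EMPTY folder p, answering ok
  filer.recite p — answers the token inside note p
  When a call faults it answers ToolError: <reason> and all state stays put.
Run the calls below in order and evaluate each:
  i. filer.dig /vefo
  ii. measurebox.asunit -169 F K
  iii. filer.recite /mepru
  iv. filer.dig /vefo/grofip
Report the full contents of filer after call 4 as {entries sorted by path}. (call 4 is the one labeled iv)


>>> filer.dig p: /vefo
:: ok
>>> measurebox.asunit v: -169 u_from: F u_to: K
:: 9689/60
>>> filer.recite p: /mepru
:: lumed_est
>>> filer.dig p: /vefo/grofip
:: ok

Answer: {greca=raduslast, mepru=lumed_est, sahe=grike, vefo/, vefo/grofip/}


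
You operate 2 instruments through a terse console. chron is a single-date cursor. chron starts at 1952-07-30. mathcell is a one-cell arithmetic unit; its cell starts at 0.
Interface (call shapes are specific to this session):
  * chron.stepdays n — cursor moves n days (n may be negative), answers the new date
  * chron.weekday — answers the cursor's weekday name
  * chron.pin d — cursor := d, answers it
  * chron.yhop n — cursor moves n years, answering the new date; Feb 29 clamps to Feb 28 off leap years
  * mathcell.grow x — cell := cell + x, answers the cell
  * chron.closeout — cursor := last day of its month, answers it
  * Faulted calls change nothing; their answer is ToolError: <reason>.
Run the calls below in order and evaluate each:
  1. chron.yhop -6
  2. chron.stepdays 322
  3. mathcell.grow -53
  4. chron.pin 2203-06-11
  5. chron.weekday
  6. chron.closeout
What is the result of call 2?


Step: chron.yhop[n='-6']
Result: 1946-07-30
Step: chron.stepdays[n='322']
Result: 1947-06-17
Step: mathcell.grow[x='-53']
Result: -53
Step: chron.pin[d='2203-06-11']
Result: 2203-06-11
Step: chron.weekday[]
Result: Saturday
Step: chron.closeout[]
Result: 2203-06-30

Answer: 1947-06-17


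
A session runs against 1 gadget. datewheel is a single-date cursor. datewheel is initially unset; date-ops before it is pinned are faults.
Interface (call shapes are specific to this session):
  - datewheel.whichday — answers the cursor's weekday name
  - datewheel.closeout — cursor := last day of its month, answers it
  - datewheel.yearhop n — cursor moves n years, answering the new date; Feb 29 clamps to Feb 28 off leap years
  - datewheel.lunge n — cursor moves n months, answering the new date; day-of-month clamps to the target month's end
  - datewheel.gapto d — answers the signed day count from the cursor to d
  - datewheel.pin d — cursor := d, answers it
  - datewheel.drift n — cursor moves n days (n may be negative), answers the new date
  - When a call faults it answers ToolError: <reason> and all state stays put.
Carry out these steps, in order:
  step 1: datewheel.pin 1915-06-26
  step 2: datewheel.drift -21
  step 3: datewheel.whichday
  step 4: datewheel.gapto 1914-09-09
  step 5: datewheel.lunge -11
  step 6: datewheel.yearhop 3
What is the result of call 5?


Answer: 1914-07-05

Derivation:
I invoke datewheel.pin with d: 1915-06-26, and see 1915-06-26.
Calling datewheel.drift with n: -21, and observe 1915-06-05.
Invoking datewheel.whichday(), and get Saturday.
I call datewheel.gapto with d: 1914-09-09, and get -269.
Calling datewheel.lunge with n: -11, yielding 1914-07-05.
Then datewheel.yearhop with n: 3, yielding 1917-07-05.


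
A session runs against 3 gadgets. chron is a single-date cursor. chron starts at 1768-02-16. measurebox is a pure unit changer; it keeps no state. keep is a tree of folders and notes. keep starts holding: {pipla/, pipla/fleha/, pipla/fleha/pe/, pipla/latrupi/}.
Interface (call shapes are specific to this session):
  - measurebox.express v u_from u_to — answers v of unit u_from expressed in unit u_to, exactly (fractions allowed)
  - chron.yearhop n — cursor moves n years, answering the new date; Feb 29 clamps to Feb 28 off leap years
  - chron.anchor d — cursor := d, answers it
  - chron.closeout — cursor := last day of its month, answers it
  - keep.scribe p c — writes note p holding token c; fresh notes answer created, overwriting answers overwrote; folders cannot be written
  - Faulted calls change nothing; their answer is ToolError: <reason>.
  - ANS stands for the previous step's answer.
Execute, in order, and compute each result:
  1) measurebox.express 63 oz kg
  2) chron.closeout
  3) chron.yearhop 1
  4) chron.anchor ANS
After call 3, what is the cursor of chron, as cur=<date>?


Answer: cur=1769-02-28

Derivation:
-> measurebox.express(v=63, u_from=oz, u_to=kg)
<- 2857631931/1600000000
-> chron.closeout()
<- 1768-02-29
-> chron.yearhop(n=1)
<- 1769-02-28
-> chron.anchor(d=ANS)
<- 1769-02-28


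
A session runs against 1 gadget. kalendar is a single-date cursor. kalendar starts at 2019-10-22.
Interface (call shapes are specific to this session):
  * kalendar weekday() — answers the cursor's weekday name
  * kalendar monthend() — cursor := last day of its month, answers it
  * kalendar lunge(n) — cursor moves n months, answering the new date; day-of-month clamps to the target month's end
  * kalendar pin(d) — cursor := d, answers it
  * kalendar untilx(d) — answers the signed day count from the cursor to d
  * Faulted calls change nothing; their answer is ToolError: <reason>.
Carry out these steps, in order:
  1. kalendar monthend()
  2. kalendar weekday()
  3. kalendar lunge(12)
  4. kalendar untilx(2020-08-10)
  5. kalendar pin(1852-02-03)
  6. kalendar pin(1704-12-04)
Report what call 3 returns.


Answer: 2020-10-31

Derivation:
$ kalendar monthend
[out] 2019-10-31
$ kalendar weekday
[out] Thursday
$ kalendar lunge n→12
[out] 2020-10-31
$ kalendar untilx d→2020-08-10
[out] -82
$ kalendar pin d→1852-02-03
[out] 1852-02-03
$ kalendar pin d→1704-12-04
[out] 1704-12-04


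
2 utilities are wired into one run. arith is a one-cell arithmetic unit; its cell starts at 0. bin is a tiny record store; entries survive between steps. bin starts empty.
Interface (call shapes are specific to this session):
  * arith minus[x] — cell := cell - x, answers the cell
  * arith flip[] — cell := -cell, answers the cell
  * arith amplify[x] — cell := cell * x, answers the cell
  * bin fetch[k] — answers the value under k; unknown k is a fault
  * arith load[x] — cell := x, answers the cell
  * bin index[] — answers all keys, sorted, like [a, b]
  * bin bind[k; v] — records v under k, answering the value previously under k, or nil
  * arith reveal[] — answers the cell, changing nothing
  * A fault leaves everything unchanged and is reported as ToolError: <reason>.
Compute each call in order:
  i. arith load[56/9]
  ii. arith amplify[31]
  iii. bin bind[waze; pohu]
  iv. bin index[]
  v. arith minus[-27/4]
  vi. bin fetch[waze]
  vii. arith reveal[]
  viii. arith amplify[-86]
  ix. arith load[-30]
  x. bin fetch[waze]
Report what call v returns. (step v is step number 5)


Calling arith load with 56/9, and see 56/9.
I run arith amplify with 31, — result: 1736/9.
I use bin bind with waze, pohu, — result: nil.
Now I run bin index(), and observe [waze].
Invoking arith minus with -27/4, which returns 7187/36.
I try bin fetch with waze, → pohu.
Using arith reveal(), yielding 7187/36.
Invoking arith amplify with -86: -309041/18.
Invoking arith load with -30, giving -30.
I run bin fetch with waze, yielding pohu.

Answer: 7187/36


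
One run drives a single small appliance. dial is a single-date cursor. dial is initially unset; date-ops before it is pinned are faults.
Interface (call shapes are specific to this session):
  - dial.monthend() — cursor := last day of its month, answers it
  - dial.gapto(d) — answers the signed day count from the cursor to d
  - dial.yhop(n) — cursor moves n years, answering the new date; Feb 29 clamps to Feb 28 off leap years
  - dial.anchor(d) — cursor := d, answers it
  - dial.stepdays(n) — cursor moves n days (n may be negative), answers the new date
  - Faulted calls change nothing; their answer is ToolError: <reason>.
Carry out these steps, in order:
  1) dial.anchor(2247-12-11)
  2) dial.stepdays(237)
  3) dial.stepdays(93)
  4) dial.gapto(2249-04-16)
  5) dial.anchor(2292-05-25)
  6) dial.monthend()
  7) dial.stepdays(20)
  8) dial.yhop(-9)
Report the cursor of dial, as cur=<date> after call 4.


Answer: cur=2248-11-05

Derivation:
Invoking anchor on 2247-12-11, → 2247-12-11.
Next I call stepdays on 237, and see 2248-08-04.
Invoking stepdays on 93, and get 2248-11-05.
I invoke gapto on 2249-04-16, → 162.
Next I call anchor on 2292-05-25, → 2292-05-25.
Invoking monthend(), yielding 2292-05-31.
I invoke stepdays on 20, which returns 2292-06-20.
Next I call yhop on -9, and observe 2283-06-20.


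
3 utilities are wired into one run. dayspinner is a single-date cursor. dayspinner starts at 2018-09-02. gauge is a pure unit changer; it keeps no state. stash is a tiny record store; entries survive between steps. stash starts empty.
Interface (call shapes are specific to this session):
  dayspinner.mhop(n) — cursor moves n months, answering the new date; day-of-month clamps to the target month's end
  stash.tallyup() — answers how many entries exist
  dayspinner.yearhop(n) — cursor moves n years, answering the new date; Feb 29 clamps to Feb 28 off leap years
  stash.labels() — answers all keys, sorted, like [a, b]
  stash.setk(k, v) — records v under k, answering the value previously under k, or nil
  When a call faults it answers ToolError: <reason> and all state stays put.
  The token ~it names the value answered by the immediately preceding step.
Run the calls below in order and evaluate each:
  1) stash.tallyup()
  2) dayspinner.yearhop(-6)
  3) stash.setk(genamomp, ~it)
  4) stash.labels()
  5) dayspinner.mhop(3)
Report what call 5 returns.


Answer: 2012-12-02

Derivation:
Then stash.tallyup, → 0.
I use dayspinner.yearhop using -6, giving 2012-09-02.
I use stash.setk using genamomp, ~it, yielding nil.
I run stash.labels(), and get [genamomp].
Invoking dayspinner.mhop using 3, and get 2012-12-02.


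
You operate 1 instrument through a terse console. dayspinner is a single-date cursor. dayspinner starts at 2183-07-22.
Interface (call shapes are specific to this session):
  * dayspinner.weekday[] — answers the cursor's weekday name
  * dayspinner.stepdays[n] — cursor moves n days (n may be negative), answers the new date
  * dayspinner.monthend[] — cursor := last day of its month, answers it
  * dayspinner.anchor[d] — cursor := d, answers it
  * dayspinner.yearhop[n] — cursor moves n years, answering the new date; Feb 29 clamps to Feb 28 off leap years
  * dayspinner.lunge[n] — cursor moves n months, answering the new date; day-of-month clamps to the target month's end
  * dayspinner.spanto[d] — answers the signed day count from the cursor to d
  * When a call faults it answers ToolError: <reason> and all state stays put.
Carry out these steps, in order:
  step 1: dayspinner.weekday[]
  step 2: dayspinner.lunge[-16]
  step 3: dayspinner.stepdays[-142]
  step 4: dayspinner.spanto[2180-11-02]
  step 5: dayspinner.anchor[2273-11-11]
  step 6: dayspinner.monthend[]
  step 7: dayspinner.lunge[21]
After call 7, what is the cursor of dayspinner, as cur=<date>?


Answer: cur=2275-08-30

Derivation:
==> weekday()
<== Tuesday
==> lunge(n→-16)
<== 2182-03-22
==> stepdays(n→-142)
<== 2181-10-31
==> spanto(d→2180-11-02)
<== -363
==> anchor(d→2273-11-11)
<== 2273-11-11
==> monthend()
<== 2273-11-30
==> lunge(n→21)
<== 2275-08-30


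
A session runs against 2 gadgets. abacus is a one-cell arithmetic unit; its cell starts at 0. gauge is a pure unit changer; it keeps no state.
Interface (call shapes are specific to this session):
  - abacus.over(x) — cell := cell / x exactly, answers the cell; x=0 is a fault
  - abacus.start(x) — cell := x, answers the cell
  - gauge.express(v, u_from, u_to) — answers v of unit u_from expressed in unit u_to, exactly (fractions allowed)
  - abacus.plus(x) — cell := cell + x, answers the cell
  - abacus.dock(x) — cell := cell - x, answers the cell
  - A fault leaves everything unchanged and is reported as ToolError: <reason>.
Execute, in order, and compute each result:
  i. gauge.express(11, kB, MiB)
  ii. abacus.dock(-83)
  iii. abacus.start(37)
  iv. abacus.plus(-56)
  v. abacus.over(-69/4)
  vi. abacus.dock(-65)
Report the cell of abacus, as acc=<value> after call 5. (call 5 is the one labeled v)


>>> gauge.express v: 11 u_from: kB u_to: MiB
= 1375/131072
>>> abacus.dock x: -83
= 83
>>> abacus.start x: 37
= 37
>>> abacus.plus x: -56
= -19
>>> abacus.over x: -69/4
= 76/69
>>> abacus.dock x: -65
= 4561/69

Answer: acc=76/69


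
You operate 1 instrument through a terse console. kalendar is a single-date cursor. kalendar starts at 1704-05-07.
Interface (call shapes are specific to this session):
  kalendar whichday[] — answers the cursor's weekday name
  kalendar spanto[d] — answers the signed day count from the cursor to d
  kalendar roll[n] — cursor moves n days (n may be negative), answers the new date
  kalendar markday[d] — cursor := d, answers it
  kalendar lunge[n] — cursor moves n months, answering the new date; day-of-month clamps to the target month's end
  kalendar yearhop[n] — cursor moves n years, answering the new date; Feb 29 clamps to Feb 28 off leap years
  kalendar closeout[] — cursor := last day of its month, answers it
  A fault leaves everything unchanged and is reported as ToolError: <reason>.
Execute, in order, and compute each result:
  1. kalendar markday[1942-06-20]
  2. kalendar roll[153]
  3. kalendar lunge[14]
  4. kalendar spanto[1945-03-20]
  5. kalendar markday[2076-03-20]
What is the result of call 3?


>> kalendar markday(d: 1942-06-20)
<< 1942-06-20
>> kalendar roll(n: 153)
<< 1942-11-20
>> kalendar lunge(n: 14)
<< 1944-01-20
>> kalendar spanto(d: 1945-03-20)
<< 425
>> kalendar markday(d: 2076-03-20)
<< 2076-03-20

Answer: 1944-01-20


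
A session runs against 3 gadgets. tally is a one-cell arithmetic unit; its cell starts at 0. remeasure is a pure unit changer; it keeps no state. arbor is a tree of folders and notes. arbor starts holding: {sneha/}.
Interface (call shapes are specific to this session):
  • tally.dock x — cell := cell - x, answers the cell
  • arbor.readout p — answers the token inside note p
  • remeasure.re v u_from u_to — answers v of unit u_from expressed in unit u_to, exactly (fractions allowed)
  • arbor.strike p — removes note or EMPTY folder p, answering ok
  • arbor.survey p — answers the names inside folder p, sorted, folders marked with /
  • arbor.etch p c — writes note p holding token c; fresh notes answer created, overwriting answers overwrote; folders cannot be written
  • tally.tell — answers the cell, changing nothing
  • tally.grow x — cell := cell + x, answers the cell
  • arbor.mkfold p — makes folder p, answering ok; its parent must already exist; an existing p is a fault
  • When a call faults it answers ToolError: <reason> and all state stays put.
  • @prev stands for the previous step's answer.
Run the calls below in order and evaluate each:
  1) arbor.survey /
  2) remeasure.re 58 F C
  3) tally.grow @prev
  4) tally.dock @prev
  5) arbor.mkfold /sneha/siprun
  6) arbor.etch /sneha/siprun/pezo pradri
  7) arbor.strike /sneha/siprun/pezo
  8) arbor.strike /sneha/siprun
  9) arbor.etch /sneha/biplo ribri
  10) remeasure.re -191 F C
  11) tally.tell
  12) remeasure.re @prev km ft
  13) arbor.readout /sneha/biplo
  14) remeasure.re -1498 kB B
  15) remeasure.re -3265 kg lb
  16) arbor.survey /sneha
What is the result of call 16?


Answer: [biplo]

Derivation:
I run arbor.survey passing p: /, yielding [sneha/].
Next I call remeasure.re passing v: 58, u_from: F, u_to: C: 130/9.
I call tally.grow passing x: @prev, yielding 130/9.
I try tally.dock passing x: @prev, and observe 0.
Now I run arbor.mkfold passing p: /sneha/siprun, and observe ok.
Next I call arbor.etch passing p: /sneha/siprun/pezo, c: pradri, — result: created.
Using arbor.strike passing p: /sneha/siprun/pezo, → ok.
Next I call arbor.strike passing p: /sneha/siprun, — result: ok.
Calling arbor.etch passing p: /sneha/biplo, c: ribri, — result: created.
Invoking remeasure.re passing v: -191, u_from: F, u_to: C, giving -1115/9.
I use tally.tell, giving 0.
I try remeasure.re passing v: @prev, u_from: km, u_to: ft, yielding 0.
Using arbor.readout passing p: /sneha/biplo: ribri.
I use remeasure.re passing v: -1498, u_from: kB, u_to: B, and observe -1498000.
Now I run remeasure.re passing v: -3265, u_from: kg, u_to: lb, and see -326500000000/45359237.
Now I run arbor.survey passing p: /sneha, and see [biplo].


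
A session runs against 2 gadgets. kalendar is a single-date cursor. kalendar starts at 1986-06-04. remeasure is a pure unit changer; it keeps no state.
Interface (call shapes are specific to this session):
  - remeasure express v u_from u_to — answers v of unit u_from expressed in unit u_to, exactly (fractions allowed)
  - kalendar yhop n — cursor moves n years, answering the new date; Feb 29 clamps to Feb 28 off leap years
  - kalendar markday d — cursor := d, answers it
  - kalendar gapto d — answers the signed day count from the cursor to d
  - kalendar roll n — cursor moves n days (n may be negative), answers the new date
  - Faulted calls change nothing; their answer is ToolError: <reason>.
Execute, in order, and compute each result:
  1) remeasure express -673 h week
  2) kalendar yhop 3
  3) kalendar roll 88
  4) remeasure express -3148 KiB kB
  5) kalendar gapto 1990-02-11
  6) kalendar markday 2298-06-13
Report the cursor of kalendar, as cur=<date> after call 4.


I run remeasure express using v: -673, u_from: h, u_to: week, and get -673/168.
Next I call kalendar yhop using n: 3, → 1989-06-04.
Invoking kalendar roll using n: 88, — result: 1989-08-31.
Next I call remeasure express using v: -3148, u_from: KiB, u_to: kB: -402944/125.
I use kalendar gapto using d: 1990-02-11, → 164.
Invoking kalendar markday using d: 2298-06-13, and observe 2298-06-13.

Answer: cur=1989-08-31


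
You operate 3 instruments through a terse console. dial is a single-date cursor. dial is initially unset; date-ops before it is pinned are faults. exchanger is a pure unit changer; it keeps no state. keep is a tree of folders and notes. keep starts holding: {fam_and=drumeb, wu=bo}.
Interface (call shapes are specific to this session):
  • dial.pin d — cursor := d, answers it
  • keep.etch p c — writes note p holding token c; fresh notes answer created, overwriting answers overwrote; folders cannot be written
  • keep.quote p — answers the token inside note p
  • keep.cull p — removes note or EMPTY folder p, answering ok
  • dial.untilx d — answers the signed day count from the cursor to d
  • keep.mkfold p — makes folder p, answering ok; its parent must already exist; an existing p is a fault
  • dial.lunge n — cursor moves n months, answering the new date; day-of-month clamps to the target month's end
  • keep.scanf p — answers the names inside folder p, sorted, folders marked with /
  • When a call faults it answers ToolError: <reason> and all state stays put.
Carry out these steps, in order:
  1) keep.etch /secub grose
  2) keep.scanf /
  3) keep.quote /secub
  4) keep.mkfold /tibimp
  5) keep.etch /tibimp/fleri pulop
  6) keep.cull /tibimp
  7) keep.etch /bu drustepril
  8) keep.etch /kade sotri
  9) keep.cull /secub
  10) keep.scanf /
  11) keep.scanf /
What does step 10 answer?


[in] keep.etch /secub grose
= created
[in] keep.scanf /
= [fam_and, secub, wu]
[in] keep.quote /secub
= grose
[in] keep.mkfold /tibimp
= ok
[in] keep.etch /tibimp/fleri pulop
= created
[in] keep.cull /tibimp
= ToolError: not empty
[in] keep.etch /bu drustepril
= created
[in] keep.etch /kade sotri
= created
[in] keep.cull /secub
= ok
[in] keep.scanf /
= [bu, fam_and, kade, tibimp/, wu]
[in] keep.scanf /
= [bu, fam_and, kade, tibimp/, wu]

Answer: [bu, fam_and, kade, tibimp/, wu]


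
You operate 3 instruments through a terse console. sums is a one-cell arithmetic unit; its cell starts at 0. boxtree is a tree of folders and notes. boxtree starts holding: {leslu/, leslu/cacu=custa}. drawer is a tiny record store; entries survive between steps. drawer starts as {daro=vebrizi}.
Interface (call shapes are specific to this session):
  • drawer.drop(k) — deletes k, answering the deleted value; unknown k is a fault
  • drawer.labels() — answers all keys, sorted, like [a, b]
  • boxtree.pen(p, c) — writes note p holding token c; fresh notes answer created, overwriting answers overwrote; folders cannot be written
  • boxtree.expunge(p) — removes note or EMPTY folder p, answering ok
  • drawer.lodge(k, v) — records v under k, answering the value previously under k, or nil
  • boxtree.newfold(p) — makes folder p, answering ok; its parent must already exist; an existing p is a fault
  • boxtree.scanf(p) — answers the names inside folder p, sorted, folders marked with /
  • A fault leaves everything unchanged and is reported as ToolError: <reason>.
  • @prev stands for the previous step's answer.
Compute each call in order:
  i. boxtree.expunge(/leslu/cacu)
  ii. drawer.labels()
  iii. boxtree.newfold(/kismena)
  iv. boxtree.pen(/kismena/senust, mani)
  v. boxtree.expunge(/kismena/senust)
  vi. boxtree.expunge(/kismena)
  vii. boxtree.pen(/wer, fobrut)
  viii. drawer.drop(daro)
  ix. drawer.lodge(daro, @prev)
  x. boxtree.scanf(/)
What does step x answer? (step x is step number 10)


==> boxtree.expunge(p: /leslu/cacu)
<== ok
==> drawer.labels()
<== [daro]
==> boxtree.newfold(p: /kismena)
<== ok
==> boxtree.pen(p: /kismena/senust, c: mani)
<== created
==> boxtree.expunge(p: /kismena/senust)
<== ok
==> boxtree.expunge(p: /kismena)
<== ok
==> boxtree.pen(p: /wer, c: fobrut)
<== created
==> drawer.drop(k: daro)
<== vebrizi
==> drawer.lodge(k: daro, v: @prev)
<== nil
==> boxtree.scanf(p: /)
<== [leslu/, wer]

Answer: [leslu/, wer]


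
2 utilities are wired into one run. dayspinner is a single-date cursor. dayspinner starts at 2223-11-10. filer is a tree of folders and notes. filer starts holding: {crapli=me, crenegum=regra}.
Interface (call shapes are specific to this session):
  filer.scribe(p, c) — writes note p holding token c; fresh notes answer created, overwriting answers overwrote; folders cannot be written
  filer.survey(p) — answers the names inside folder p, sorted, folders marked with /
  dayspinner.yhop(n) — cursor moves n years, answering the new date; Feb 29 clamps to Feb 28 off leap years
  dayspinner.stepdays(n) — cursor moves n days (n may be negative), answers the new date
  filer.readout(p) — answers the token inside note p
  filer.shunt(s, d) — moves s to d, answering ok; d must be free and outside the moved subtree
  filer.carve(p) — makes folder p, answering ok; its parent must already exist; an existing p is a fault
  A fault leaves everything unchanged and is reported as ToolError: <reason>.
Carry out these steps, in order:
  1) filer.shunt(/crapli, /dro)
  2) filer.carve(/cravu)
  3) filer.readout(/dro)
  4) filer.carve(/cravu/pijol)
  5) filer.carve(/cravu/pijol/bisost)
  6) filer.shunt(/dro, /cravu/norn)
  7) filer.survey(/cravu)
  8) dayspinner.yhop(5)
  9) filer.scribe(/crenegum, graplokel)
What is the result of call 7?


Answer: [norn, pijol/]

Derivation:
>>> shunt s→/crapli d→/dro
  ok
>>> carve p→/cravu
  ok
>>> readout p→/dro
  me
>>> carve p→/cravu/pijol
  ok
>>> carve p→/cravu/pijol/bisost
  ok
>>> shunt s→/dro d→/cravu/norn
  ok
>>> survey p→/cravu
  [norn, pijol/]
>>> yhop n→5
  2228-11-10
>>> scribe p→/crenegum c→graplokel
  overwrote


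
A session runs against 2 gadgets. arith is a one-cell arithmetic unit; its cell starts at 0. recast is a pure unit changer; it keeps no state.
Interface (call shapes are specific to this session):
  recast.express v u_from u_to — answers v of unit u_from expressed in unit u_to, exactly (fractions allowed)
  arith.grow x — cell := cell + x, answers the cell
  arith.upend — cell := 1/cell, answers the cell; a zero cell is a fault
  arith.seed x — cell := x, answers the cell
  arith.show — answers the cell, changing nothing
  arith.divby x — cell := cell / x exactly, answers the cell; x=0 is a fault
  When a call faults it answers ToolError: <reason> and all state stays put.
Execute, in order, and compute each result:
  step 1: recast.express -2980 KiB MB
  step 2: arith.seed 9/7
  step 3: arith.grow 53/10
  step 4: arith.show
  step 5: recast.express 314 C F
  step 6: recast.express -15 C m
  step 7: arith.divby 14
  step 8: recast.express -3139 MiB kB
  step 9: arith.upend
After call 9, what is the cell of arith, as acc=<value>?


Answer: acc=980/461

Derivation:
-> recast.express(v=-2980, u_from=KiB, u_to=MB)
<- -9536/3125
-> arith.seed(x=9/7)
<- 9/7
-> arith.grow(x=53/10)
<- 461/70
-> arith.show()
<- 461/70
-> recast.express(v=314, u_from=C, u_to=F)
<- 2986/5
-> recast.express(v=-15, u_from=C, u_to=m)
<- ToolError: incompatible units
-> arith.divby(x=14)
<- 461/980
-> recast.express(v=-3139, u_from=MiB, u_to=kB)
<- -411435008/125
-> arith.upend()
<- 980/461


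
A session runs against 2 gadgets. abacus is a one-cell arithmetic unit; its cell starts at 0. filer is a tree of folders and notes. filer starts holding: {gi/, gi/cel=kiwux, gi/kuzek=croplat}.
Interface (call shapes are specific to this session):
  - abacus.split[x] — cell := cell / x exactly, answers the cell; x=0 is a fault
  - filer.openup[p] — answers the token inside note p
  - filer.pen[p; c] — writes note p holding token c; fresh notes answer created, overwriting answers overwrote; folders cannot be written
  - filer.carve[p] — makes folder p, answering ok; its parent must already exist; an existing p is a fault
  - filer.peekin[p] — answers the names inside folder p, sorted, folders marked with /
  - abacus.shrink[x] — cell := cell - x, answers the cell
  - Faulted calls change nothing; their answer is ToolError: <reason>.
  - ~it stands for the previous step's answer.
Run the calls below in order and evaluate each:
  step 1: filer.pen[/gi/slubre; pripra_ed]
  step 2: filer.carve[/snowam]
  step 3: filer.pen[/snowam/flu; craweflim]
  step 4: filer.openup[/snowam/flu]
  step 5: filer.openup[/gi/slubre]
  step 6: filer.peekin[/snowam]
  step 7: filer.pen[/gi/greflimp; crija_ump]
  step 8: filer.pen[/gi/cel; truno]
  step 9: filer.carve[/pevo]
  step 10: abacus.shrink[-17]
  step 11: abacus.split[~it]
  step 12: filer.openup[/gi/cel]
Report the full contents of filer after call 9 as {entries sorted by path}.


Then filer.pen passing p=/gi/slubre, c=pripra_ed, and see created.
I use filer.carve passing p=/snowam, which returns ok.
I try filer.pen passing p=/snowam/flu, c=craweflim, and observe created.
I run filer.openup passing p=/snowam/flu, — result: craweflim.
I run filer.openup passing p=/gi/slubre, and observe pripra_ed.
I use filer.peekin passing p=/snowam, and get [flu].
Now I run filer.pen passing p=/gi/greflimp, c=crija_ump, and get created.
Next I call filer.pen passing p=/gi/cel, c=truno, and see overwrote.
I call filer.carve passing p=/pevo: ok.
Invoking abacus.shrink passing x=-17, and observe 17.
Invoking abacus.split passing x=~it, giving 1.
Invoking filer.openup passing p=/gi/cel, and get truno.

Answer: {gi/, gi/cel=truno, gi/greflimp=crija_ump, gi/kuzek=croplat, gi/slubre=pripra_ed, pevo/, snowam/, snowam/flu=craweflim}


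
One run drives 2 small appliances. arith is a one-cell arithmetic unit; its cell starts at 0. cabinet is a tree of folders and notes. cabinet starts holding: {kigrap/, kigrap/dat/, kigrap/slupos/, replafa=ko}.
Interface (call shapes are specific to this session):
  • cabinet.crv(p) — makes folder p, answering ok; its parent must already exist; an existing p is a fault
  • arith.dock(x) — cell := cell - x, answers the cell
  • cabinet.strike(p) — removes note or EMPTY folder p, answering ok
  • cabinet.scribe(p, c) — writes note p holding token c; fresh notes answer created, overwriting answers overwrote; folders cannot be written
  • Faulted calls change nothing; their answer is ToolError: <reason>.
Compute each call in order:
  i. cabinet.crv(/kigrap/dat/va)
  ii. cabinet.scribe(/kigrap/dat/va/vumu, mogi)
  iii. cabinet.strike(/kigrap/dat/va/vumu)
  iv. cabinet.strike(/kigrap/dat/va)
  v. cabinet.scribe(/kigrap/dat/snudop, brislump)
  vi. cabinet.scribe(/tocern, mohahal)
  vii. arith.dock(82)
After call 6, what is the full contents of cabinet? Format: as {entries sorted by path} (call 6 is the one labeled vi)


Answer: {kigrap/, kigrap/dat/, kigrap/dat/snudop=brislump, kigrap/slupos/, replafa=ko, tocern=mohahal}

Derivation:
~$ crv p=/kigrap/dat/va
  ok
~$ scribe p=/kigrap/dat/va/vumu c=mogi
  created
~$ strike p=/kigrap/dat/va/vumu
  ok
~$ strike p=/kigrap/dat/va
  ok
~$ scribe p=/kigrap/dat/snudop c=brislump
  created
~$ scribe p=/tocern c=mohahal
  created
~$ dock x=82
  -82


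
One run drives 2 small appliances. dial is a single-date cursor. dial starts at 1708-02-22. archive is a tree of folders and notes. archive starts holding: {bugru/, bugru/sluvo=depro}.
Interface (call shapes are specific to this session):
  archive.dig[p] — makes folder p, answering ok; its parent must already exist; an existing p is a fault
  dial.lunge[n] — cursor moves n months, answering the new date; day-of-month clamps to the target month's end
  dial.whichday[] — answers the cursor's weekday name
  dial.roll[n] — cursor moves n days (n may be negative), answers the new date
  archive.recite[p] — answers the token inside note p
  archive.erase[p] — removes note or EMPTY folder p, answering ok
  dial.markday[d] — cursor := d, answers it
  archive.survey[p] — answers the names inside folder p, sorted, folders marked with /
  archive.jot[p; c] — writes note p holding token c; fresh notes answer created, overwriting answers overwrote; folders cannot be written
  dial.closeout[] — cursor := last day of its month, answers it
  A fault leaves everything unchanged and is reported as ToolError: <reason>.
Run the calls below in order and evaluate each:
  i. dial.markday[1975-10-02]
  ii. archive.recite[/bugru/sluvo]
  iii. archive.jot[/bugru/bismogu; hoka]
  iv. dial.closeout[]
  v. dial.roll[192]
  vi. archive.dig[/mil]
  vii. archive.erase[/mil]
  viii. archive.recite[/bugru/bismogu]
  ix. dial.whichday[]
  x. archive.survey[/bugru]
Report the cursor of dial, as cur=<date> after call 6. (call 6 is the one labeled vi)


>>> markday d='1975-10-02'
:: 1975-10-02
>>> recite p='/bugru/sluvo'
:: depro
>>> jot p='/bugru/bismogu' c='hoka'
:: created
>>> closeout
:: 1975-10-31
>>> roll n='192'
:: 1976-05-10
>>> dig p='/mil'
:: ok
>>> erase p='/mil'
:: ok
>>> recite p='/bugru/bismogu'
:: hoka
>>> whichday
:: Monday
>>> survey p='/bugru'
:: [bismogu, sluvo]

Answer: cur=1976-05-10


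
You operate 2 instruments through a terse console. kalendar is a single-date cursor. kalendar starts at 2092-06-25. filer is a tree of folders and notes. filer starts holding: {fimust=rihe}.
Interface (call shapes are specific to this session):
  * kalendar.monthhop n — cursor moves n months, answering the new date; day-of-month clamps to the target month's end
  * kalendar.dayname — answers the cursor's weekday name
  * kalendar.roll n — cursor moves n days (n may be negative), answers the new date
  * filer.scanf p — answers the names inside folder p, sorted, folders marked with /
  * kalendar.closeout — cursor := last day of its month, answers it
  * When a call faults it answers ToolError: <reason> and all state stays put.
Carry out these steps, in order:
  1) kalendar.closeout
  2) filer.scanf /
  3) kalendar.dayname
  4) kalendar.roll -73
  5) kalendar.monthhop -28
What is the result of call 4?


Answer: 2092-04-18

Derivation:
> kalendar.closeout
= 2092-06-30
> filer.scanf p='/'
= [fimust]
> kalendar.dayname
= Monday
> kalendar.roll n='-73'
= 2092-04-18
> kalendar.monthhop n='-28'
= 2089-12-18


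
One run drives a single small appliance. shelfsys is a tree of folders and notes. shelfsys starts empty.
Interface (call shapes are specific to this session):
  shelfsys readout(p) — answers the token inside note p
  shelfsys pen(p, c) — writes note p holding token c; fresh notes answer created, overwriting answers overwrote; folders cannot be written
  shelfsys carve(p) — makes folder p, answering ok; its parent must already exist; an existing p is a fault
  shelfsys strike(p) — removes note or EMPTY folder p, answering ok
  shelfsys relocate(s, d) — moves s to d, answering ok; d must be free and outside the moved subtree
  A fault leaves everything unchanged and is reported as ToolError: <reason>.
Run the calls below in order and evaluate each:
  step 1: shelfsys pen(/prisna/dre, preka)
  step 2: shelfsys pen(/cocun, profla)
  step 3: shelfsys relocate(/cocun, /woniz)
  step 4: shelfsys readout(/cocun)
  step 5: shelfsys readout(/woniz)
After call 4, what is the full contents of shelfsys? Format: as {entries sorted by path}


Answer: {woniz=profla}

Derivation:
Do: shelfsys pen[/prisna/dre; preka]
See: ToolError: no parent
Do: shelfsys pen[/cocun; profla]
See: created
Do: shelfsys relocate[/cocun; /woniz]
See: ok
Do: shelfsys readout[/cocun]
See: ToolError: not found
Do: shelfsys readout[/woniz]
See: profla


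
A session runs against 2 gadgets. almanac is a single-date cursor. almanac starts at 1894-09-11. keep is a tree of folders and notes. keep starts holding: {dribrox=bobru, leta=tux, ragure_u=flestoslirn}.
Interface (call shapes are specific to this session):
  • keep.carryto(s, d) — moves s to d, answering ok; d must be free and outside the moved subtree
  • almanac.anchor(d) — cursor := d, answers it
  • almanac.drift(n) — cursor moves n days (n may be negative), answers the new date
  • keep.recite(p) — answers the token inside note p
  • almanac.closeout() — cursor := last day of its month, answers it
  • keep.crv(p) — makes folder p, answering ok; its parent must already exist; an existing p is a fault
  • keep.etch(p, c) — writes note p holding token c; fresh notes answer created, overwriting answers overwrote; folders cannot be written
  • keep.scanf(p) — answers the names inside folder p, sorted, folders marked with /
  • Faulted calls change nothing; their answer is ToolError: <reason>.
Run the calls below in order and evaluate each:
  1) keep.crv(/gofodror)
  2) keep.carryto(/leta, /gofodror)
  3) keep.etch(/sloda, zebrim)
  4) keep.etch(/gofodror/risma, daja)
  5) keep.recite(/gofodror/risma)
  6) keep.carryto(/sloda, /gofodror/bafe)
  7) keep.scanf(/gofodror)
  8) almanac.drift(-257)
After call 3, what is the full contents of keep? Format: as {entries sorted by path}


$ crv p='/gofodror'
  ok
$ carryto s='/leta' d='/gofodror'
  ToolError: exists
$ etch p='/sloda' c='zebrim'
  created
$ etch p='/gofodror/risma' c='daja'
  created
$ recite p='/gofodror/risma'
  daja
$ carryto s='/sloda' d='/gofodror/bafe'
  ok
$ scanf p='/gofodror'
  [bafe, risma]
$ drift n='-257'
  1893-12-28

Answer: {dribrox=bobru, gofodror/, leta=tux, ragure_u=flestoslirn, sloda=zebrim}
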